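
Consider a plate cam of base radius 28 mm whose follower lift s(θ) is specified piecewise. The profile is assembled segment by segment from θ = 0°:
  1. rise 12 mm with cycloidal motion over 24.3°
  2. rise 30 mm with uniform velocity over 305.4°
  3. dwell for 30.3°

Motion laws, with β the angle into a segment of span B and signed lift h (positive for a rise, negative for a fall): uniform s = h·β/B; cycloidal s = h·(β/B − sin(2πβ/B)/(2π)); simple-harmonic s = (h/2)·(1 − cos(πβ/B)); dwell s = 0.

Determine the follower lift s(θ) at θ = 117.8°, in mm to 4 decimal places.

seg 1 [0°–24.3°] cycloidal, h=12: full span → s += 12 → s = 12.0000
seg 2 [24.3°–329.7°] uniform, h=30: θ=117.8° here. β=93.5, B=305.4. 30·93.5/305.4 = 9.1847 → s = 21.1847

21.1847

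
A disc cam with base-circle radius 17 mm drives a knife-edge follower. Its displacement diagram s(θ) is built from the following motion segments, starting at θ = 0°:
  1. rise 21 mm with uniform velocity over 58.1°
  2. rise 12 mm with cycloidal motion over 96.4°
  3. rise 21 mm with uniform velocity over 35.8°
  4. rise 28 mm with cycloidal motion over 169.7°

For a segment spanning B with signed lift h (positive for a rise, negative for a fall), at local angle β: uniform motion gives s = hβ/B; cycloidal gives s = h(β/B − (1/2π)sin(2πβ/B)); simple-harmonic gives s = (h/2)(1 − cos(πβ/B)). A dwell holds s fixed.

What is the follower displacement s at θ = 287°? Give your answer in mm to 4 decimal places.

seg 1 [0°–58.1°] uniform, h=21: full span → s += 21 → s = 21.0000
seg 2 [58.1°–154.5°] cycloidal, h=12: full span → s += 12 → s = 33.0000
seg 3 [154.5°–190.3°] uniform, h=21: full span → s += 21 → s = 54.0000
seg 4 [190.3°–360°] cycloidal, h=28: θ=287° here. β=96.7, B=169.7. 28·(0.5698 − sin(2π·0.5698)/(2π)) = 17.8483 → s = 71.8483

71.8483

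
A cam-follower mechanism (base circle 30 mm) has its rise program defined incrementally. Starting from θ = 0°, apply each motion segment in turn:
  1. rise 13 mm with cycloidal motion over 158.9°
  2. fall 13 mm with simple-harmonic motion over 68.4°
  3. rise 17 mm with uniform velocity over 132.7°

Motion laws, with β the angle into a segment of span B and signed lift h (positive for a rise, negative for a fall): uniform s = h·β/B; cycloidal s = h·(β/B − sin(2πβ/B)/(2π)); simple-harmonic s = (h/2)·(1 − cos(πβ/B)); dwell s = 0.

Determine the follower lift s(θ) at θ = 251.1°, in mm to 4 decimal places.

seg 1 [0°–158.9°] cycloidal, h=13: full span → s += 13 → s = 13.0000
seg 2 [158.9°–227.3°] simple-harmonic, h=-13: full span → s += -13 → s = 0.0000
seg 3 [227.3°–360°] uniform, h=17: θ=251.1° here. β=23.8, B=132.7. 17·23.8/132.7 = 3.0490 → s = 3.0490

3.0490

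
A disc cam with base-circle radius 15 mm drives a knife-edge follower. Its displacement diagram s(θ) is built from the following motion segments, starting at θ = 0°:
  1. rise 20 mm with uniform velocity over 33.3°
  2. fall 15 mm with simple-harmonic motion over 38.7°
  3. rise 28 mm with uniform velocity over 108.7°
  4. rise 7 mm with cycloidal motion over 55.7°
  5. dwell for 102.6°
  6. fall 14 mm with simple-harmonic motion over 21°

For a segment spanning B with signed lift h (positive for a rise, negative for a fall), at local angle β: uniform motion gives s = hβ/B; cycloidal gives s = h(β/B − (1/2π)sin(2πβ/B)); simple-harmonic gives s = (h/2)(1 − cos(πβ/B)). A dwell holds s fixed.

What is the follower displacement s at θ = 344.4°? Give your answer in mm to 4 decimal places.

seg 1 [0°–33.3°] uniform, h=20: full span → s += 20 → s = 20.0000
seg 2 [33.3°–72°] simple-harmonic, h=-15: full span → s += -15 → s = 5.0000
seg 3 [72°–180.7°] uniform, h=28: full span → s += 28 → s = 33.0000
seg 4 [180.7°–236.4°] cycloidal, h=7: full span → s += 7 → s = 40.0000
seg 5 [236.4°–339°] dwell: s stays 40.0000
seg 6 [339°–360°] simple-harmonic, h=-14: θ=344.4° here. β=5.4, B=21. -14/2·(1 − cos(π·0.2571)) = -2.1626 → s = 37.8374

37.8374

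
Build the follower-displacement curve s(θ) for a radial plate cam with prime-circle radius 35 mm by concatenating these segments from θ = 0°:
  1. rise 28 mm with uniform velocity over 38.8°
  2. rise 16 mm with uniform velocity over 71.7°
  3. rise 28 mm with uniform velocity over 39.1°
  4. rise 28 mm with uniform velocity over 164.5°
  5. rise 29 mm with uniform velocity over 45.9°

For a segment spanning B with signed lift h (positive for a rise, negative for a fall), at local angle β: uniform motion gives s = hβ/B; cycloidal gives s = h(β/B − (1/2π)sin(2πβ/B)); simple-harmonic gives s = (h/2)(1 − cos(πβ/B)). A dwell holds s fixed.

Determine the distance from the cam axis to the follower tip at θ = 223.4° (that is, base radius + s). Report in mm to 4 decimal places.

seg 1 [0°–38.8°] uniform, h=28: full span → s += 28 → s = 28.0000
seg 2 [38.8°–110.5°] uniform, h=16: full span → s += 16 → s = 44.0000
seg 3 [110.5°–149.6°] uniform, h=28: full span → s += 28 → s = 72.0000
seg 4 [149.6°–314.1°] uniform, h=28: θ=223.4° here. β=73.8, B=164.5. 28·73.8/164.5 = 12.5617 → s = 84.5617
radial distance = base radius + s = 35 + 84.5617 = 119.5617

119.5617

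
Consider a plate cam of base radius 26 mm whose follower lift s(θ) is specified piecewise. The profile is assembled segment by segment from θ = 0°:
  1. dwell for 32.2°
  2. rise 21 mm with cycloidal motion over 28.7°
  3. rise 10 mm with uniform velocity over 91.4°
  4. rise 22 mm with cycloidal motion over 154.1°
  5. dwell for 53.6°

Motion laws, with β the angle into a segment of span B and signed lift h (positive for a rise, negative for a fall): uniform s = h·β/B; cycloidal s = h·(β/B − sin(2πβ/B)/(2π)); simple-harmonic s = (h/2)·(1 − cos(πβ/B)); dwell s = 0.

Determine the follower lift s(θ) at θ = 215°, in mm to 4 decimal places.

seg 1 [0°–32.2°] dwell: s stays 0.0000
seg 2 [32.2°–60.9°] cycloidal, h=21: full span → s += 21 → s = 21.0000
seg 3 [60.9°–152.3°] uniform, h=10: full span → s += 10 → s = 31.0000
seg 4 [152.3°–306.4°] cycloidal, h=22: θ=215° here. β=62.7, B=154.1. 22·(0.4069 − sin(2π·0.4069)/(2π)) = 7.0176 → s = 38.0176

38.0176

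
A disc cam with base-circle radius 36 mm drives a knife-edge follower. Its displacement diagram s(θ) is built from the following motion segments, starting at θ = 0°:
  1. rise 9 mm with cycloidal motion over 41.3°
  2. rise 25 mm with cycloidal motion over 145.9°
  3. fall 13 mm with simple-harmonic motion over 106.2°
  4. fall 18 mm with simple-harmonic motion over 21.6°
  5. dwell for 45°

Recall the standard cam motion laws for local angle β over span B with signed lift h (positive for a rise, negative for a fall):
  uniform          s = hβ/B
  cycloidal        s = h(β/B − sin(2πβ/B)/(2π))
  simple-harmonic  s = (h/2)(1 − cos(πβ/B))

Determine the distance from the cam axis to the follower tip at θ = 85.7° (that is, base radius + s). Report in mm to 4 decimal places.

seg 1 [0°–41.3°] cycloidal, h=9: full span → s += 9 → s = 9.0000
seg 2 [41.3°–187.2°] cycloidal, h=25: θ=85.7° here. β=44.4, B=145.9. 25·(0.3043 − sin(2π·0.3043)/(2π)) = 3.8586 → s = 12.8586
radial distance = base radius + s = 36 + 12.8586 = 48.8586

48.8586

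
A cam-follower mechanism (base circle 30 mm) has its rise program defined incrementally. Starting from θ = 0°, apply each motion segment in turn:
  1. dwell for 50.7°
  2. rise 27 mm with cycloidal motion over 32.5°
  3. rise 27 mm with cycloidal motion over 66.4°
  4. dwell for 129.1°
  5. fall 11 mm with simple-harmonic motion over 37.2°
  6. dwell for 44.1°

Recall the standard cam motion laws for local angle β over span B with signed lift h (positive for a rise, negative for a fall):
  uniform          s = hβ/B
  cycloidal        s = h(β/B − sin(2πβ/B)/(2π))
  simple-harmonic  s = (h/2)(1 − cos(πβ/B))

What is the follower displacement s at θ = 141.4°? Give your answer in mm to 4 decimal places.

seg 1 [0°–50.7°] dwell: s stays 0.0000
seg 2 [50.7°–83.2°] cycloidal, h=27: full span → s += 27 → s = 27.0000
seg 3 [83.2°–149.6°] cycloidal, h=27: θ=141.4° here. β=58.2, B=66.4. 27·(0.8765 − sin(2π·0.8765)/(2π)) = 26.6753 → s = 53.6753

53.6753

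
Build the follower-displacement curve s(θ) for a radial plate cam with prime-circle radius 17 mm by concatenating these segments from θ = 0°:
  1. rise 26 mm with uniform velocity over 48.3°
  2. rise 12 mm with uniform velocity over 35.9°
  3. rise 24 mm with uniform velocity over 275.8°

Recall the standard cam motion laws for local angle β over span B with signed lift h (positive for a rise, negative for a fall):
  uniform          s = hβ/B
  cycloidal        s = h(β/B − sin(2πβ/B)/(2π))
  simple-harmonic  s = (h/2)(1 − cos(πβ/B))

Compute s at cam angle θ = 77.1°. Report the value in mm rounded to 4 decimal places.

seg 1 [0°–48.3°] uniform, h=26: full span → s += 26 → s = 26.0000
seg 2 [48.3°–84.2°] uniform, h=12: θ=77.1° here. β=28.8, B=35.9. 12·28.8/35.9 = 9.6267 → s = 35.6267

35.6267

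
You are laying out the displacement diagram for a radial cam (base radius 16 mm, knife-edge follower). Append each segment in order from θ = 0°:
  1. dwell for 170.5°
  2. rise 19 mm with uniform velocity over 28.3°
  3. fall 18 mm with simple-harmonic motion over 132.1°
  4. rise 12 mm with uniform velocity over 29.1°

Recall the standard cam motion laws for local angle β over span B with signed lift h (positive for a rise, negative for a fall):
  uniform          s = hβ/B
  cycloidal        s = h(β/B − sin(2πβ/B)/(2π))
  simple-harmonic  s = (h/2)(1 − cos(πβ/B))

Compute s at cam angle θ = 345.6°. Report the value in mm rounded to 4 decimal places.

seg 1 [0°–170.5°] dwell: s stays 0.0000
seg 2 [170.5°–198.8°] uniform, h=19: full span → s += 19 → s = 19.0000
seg 3 [198.8°–330.9°] simple-harmonic, h=-18: full span → s += -18 → s = 1.0000
seg 4 [330.9°–360°] uniform, h=12: θ=345.6° here. β=14.7, B=29.1. 12·14.7/29.1 = 6.0619 → s = 7.0619

7.0619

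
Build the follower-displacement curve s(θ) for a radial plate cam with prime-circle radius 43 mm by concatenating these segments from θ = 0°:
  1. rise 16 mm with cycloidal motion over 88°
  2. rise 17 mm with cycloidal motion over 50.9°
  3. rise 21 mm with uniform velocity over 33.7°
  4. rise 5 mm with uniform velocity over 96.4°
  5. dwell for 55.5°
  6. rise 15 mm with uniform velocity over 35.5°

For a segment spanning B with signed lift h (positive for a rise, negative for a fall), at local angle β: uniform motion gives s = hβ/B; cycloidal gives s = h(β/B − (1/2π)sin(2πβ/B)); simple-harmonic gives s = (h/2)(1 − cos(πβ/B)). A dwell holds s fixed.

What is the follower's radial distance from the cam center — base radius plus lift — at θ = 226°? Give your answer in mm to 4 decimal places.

seg 1 [0°–88°] cycloidal, h=16: full span → s += 16 → s = 16.0000
seg 2 [88°–138.9°] cycloidal, h=17: full span → s += 17 → s = 33.0000
seg 3 [138.9°–172.6°] uniform, h=21: full span → s += 21 → s = 54.0000
seg 4 [172.6°–269°] uniform, h=5: θ=226° here. β=53.4, B=96.4. 5·53.4/96.4 = 2.7697 → s = 56.7697
radial distance = base radius + s = 43 + 56.7697 = 99.7697

99.7697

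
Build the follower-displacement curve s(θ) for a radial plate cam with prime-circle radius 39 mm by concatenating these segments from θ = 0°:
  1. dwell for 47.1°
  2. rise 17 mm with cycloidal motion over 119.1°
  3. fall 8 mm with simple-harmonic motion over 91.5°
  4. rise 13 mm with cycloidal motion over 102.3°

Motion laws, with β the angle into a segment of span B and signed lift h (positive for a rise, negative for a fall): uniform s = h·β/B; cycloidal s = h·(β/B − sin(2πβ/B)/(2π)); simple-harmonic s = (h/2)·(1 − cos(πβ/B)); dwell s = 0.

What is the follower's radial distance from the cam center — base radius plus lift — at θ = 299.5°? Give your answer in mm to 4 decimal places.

seg 1 [0°–47.1°] dwell: s stays 0.0000
seg 2 [47.1°–166.2°] cycloidal, h=17: full span → s += 17 → s = 17.0000
seg 3 [166.2°–257.7°] simple-harmonic, h=-8: full span → s += -8 → s = 9.0000
seg 4 [257.7°–360°] cycloidal, h=13: θ=299.5° here. β=41.8, B=102.3. 13·(0.4086 − sin(2π·0.4086)/(2π)) = 4.1879 → s = 13.1879
radial distance = base radius + s = 39 + 13.1879 = 52.1879

52.1879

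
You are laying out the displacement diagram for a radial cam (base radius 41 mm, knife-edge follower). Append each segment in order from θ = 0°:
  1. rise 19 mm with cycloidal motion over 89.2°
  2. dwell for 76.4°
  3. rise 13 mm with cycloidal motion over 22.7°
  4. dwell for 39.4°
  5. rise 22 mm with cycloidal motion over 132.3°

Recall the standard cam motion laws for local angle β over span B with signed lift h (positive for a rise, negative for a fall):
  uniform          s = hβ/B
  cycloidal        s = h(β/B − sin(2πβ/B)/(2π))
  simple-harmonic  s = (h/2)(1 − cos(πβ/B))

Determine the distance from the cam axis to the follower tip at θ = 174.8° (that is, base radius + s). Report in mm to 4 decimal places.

seg 1 [0°–89.2°] cycloidal, h=19: full span → s += 19 → s = 19.0000
seg 2 [89.2°–165.6°] dwell: s stays 19.0000
seg 3 [165.6°–188.3°] cycloidal, h=13: θ=174.8° here. β=9.2, B=22.7. 13·(0.4053 − sin(2π·0.4053)/(2π)) = 4.1088 → s = 23.1088
radial distance = base radius + s = 41 + 23.1088 = 64.1088

64.1088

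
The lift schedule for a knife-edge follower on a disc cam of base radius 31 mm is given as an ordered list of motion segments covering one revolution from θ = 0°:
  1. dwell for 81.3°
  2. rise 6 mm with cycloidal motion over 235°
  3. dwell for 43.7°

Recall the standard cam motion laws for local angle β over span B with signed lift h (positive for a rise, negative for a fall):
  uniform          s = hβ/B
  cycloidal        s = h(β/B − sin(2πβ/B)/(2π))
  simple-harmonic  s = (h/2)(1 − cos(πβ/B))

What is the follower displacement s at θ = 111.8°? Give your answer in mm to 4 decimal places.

seg 1 [0°–81.3°] dwell: s stays 0.0000
seg 2 [81.3°–316.3°] cycloidal, h=6: θ=111.8° here. β=30.5, B=235. 6·(0.1298 − sin(2π·0.1298)/(2π)) = 0.0835 → s = 0.0835

0.0835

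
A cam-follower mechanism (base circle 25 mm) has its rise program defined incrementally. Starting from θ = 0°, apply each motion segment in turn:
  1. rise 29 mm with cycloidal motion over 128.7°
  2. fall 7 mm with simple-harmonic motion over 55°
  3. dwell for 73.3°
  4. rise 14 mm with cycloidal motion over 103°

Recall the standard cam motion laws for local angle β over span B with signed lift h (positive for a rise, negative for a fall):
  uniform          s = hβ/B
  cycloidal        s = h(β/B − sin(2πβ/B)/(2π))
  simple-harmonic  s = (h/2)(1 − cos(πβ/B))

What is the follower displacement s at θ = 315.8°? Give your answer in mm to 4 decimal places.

seg 1 [0°–128.7°] cycloidal, h=29: full span → s += 29 → s = 29.0000
seg 2 [128.7°–183.7°] simple-harmonic, h=-7: full span → s += -7 → s = 22.0000
seg 3 [183.7°–257°] dwell: s stays 22.0000
seg 4 [257°–360°] cycloidal, h=14: θ=315.8° here. β=58.8, B=103. 14·(0.5709 − sin(2π·0.5709)/(2π)) = 8.9520 → s = 30.9520

30.9520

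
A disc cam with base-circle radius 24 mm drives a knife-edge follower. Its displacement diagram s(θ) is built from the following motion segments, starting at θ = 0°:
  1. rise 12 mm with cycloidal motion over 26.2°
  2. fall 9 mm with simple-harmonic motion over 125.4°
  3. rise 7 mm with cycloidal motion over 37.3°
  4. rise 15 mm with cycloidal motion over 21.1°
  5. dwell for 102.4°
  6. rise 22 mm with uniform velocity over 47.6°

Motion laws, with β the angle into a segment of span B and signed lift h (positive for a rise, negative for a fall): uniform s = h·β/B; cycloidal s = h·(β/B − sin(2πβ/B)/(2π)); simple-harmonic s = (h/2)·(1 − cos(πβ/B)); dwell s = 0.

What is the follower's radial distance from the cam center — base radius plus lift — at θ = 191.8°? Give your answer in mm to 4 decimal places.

seg 1 [0°–26.2°] cycloidal, h=12: full span → s += 12 → s = 12.0000
seg 2 [26.2°–151.6°] simple-harmonic, h=-9: full span → s += -9 → s = 3.0000
seg 3 [151.6°–188.9°] cycloidal, h=7: full span → s += 7 → s = 10.0000
seg 4 [188.9°–210°] cycloidal, h=15: θ=191.8° here. β=2.9, B=21.1. 15·(0.1374 − sin(2π·0.1374)/(2π)) = 0.2469 → s = 10.2469
radial distance = base radius + s = 24 + 10.2469 = 34.2469

34.2469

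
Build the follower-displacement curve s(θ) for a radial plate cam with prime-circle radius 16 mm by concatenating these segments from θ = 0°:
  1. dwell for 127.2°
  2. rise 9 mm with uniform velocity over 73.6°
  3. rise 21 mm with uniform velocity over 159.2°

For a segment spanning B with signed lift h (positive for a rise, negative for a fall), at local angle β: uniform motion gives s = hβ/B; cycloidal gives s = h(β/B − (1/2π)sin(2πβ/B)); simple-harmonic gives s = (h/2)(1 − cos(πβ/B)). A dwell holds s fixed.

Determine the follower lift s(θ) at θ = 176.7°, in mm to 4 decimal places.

seg 1 [0°–127.2°] dwell: s stays 0.0000
seg 2 [127.2°–200.8°] uniform, h=9: θ=176.7° here. β=49.5, B=73.6. 9·49.5/73.6 = 6.0530 → s = 6.0530

6.0530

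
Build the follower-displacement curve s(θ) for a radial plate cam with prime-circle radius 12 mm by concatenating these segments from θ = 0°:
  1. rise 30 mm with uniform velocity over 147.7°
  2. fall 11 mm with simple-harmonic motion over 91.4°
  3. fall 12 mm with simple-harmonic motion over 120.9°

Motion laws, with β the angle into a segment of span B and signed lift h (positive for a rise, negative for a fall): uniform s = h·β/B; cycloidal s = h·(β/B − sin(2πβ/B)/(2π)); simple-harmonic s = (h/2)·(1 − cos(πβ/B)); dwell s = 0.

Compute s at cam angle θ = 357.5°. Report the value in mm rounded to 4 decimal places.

seg 1 [0°–147.7°] uniform, h=30: full span → s += 30 → s = 30.0000
seg 2 [147.7°–239.1°] simple-harmonic, h=-11: full span → s += -11 → s = 19.0000
seg 3 [239.1°–360°] simple-harmonic, h=-12: θ=357.5° here. β=118.4, B=120.9. -12/2·(1 − cos(π·0.9793)) = -11.9873 → s = 7.0127

7.0127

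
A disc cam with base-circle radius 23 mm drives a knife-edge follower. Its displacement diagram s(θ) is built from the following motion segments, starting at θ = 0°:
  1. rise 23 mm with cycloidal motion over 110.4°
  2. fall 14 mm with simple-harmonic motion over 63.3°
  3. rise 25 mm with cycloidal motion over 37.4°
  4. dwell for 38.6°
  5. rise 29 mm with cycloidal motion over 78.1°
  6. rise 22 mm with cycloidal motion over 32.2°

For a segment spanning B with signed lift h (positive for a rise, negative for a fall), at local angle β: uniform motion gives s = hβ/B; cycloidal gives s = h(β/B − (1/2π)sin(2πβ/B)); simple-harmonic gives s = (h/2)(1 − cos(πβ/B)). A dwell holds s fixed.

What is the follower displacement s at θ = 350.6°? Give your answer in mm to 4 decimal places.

seg 1 [0°–110.4°] cycloidal, h=23: full span → s += 23 → s = 23.0000
seg 2 [110.4°–173.7°] simple-harmonic, h=-14: full span → s += -14 → s = 9.0000
seg 3 [173.7°–211.1°] cycloidal, h=25: full span → s += 25 → s = 34.0000
seg 4 [211.1°–249.7°] dwell: s stays 34.0000
seg 5 [249.7°–327.8°] cycloidal, h=29: full span → s += 29 → s = 63.0000
seg 6 [327.8°–360°] cycloidal, h=22: θ=350.6° here. β=22.8, B=32.2. 22·(0.7081 − sin(2π·0.7081)/(2π)) = 18.9583 → s = 81.9583

81.9583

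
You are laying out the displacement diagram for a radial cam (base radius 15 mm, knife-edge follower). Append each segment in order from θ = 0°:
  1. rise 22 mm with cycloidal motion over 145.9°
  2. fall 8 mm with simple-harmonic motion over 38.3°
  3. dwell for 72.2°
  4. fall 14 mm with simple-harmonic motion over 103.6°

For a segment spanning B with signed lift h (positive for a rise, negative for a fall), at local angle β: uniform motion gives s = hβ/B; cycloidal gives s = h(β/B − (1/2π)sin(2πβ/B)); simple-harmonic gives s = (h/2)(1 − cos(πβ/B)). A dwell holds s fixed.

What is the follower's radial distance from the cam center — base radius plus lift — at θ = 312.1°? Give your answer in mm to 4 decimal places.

seg 1 [0°–145.9°] cycloidal, h=22: full span → s += 22 → s = 22.0000
seg 2 [145.9°–184.2°] simple-harmonic, h=-8: full span → s += -8 → s = 14.0000
seg 3 [184.2°–256.4°] dwell: s stays 14.0000
seg 4 [256.4°–360°] simple-harmonic, h=-14: θ=312.1° here. β=55.7, B=103.6. -14/2·(1 − cos(π·0.5376)) = -7.8259 → s = 6.1741
radial distance = base radius + s = 15 + 6.1741 = 21.1741

21.1741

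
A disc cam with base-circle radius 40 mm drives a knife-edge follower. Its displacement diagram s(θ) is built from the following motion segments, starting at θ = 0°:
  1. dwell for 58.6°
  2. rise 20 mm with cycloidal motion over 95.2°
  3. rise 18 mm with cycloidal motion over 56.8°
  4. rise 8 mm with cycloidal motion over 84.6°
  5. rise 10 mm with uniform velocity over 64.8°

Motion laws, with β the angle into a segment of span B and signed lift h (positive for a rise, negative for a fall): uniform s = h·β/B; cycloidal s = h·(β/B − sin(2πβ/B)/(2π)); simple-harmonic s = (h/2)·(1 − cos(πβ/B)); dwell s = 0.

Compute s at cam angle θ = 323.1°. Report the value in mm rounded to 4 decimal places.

seg 1 [0°–58.6°] dwell: s stays 0.0000
seg 2 [58.6°–153.8°] cycloidal, h=20: full span → s += 20 → s = 20.0000
seg 3 [153.8°–210.6°] cycloidal, h=18: full span → s += 18 → s = 38.0000
seg 4 [210.6°–295.2°] cycloidal, h=8: full span → s += 8 → s = 46.0000
seg 5 [295.2°–360°] uniform, h=10: θ=323.1° here. β=27.9, B=64.8. 10·27.9/64.8 = 4.3056 → s = 50.3056

50.3056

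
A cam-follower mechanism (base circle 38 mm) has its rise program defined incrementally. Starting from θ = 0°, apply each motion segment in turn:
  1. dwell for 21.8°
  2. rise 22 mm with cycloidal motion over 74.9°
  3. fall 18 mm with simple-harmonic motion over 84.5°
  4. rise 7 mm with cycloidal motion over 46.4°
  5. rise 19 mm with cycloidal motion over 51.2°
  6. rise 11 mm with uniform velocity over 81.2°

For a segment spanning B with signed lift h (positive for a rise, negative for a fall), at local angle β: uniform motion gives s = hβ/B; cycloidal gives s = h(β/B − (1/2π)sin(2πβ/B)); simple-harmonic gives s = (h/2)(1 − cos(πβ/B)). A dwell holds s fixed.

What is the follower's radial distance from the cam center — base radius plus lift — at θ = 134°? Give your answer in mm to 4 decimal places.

seg 1 [0°–21.8°] dwell: s stays 0.0000
seg 2 [21.8°–96.7°] cycloidal, h=22: full span → s += 22 → s = 22.0000
seg 3 [96.7°–181.2°] simple-harmonic, h=-18: θ=134° here. β=37.3, B=84.5. -18/2·(1 − cos(π·0.4414)) = -7.3530 → s = 14.6470
radial distance = base radius + s = 38 + 14.6470 = 52.6470

52.6470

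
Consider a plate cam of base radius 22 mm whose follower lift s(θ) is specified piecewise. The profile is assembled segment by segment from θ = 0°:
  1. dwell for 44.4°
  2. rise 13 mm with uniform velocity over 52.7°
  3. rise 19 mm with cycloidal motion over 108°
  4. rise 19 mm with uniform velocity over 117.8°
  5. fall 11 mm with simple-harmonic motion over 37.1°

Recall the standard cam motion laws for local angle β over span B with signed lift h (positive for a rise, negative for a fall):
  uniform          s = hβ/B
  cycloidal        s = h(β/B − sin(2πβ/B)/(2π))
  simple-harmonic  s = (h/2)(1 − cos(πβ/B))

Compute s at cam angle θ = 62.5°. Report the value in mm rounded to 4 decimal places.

seg 1 [0°–44.4°] dwell: s stays 0.0000
seg 2 [44.4°–97.1°] uniform, h=13: θ=62.5° here. β=18.1, B=52.7. 13·18.1/52.7 = 4.4649 → s = 4.4649

4.4649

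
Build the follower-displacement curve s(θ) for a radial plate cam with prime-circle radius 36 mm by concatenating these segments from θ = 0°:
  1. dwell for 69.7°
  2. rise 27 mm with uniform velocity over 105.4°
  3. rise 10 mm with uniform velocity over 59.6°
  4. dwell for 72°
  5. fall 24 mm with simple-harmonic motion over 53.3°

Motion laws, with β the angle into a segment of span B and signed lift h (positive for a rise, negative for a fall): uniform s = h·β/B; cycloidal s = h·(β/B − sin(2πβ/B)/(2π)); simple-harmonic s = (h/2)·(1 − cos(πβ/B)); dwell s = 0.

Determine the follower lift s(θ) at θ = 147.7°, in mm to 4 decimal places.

seg 1 [0°–69.7°] dwell: s stays 0.0000
seg 2 [69.7°–175.1°] uniform, h=27: θ=147.7° here. β=78, B=105.4. 27·78/105.4 = 19.9810 → s = 19.9810

19.9810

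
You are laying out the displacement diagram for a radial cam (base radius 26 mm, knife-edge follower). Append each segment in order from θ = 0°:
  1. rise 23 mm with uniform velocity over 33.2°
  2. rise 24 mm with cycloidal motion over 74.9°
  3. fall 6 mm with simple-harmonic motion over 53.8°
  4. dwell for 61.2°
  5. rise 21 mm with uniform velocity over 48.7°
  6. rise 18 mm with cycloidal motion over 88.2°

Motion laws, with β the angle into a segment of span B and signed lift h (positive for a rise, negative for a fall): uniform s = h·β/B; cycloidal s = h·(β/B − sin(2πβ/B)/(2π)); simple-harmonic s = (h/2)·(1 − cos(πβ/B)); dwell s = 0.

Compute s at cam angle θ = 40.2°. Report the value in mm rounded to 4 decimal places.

seg 1 [0°–33.2°] uniform, h=23: full span → s += 23 → s = 23.0000
seg 2 [33.2°–108.1°] cycloidal, h=24: θ=40.2° here. β=7, B=74.9. 24·(0.0935 − sin(2π·0.0935)/(2π)) = 0.1267 → s = 23.1267

23.1267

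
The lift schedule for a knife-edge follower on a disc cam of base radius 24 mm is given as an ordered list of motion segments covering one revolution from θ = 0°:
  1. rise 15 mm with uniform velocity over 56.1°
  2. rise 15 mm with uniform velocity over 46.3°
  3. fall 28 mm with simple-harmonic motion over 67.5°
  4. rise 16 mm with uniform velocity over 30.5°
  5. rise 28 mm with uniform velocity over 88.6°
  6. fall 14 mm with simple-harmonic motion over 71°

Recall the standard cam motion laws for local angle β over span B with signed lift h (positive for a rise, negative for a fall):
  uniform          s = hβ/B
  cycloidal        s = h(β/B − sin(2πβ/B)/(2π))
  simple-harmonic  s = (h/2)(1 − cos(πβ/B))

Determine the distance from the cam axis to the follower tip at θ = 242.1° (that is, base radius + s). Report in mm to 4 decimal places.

seg 1 [0°–56.1°] uniform, h=15: full span → s += 15 → s = 15.0000
seg 2 [56.1°–102.4°] uniform, h=15: full span → s += 15 → s = 30.0000
seg 3 [102.4°–169.9°] simple-harmonic, h=-28: full span → s += -28 → s = 2.0000
seg 4 [169.9°–200.4°] uniform, h=16: full span → s += 16 → s = 18.0000
seg 5 [200.4°–289°] uniform, h=28: θ=242.1° here. β=41.7, B=88.6. 28·41.7/88.6 = 13.1783 → s = 31.1783
radial distance = base radius + s = 24 + 31.1783 = 55.1783

55.1783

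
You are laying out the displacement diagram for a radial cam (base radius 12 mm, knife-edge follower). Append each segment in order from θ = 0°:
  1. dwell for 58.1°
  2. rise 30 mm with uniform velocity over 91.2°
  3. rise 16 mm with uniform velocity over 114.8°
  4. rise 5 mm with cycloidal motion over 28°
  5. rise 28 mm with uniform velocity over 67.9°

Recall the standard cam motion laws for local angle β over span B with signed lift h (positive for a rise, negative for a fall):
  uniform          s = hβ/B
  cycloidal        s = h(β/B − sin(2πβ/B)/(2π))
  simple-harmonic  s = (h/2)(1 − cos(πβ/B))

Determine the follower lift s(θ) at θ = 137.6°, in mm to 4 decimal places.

seg 1 [0°–58.1°] dwell: s stays 0.0000
seg 2 [58.1°–149.3°] uniform, h=30: θ=137.6° here. β=79.5, B=91.2. 30·79.5/91.2 = 26.1513 → s = 26.1513

26.1513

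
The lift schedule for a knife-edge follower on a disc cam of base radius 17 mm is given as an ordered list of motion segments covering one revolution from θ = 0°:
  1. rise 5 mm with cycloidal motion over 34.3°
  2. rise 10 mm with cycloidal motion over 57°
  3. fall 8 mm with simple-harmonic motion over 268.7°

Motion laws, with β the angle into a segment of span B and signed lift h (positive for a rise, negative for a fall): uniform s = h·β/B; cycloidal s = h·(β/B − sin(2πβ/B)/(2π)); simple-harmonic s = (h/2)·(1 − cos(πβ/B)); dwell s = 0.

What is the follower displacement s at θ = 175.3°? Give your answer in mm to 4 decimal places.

seg 1 [0°–34.3°] cycloidal, h=5: full span → s += 5 → s = 5.0000
seg 2 [34.3°–91.3°] cycloidal, h=10: full span → s += 10 → s = 15.0000
seg 3 [91.3°–360°] simple-harmonic, h=-8: θ=175.3° here. β=84, B=268.7. -8/2·(1 − cos(π·0.3126)) = -1.7789 → s = 13.2211

13.2211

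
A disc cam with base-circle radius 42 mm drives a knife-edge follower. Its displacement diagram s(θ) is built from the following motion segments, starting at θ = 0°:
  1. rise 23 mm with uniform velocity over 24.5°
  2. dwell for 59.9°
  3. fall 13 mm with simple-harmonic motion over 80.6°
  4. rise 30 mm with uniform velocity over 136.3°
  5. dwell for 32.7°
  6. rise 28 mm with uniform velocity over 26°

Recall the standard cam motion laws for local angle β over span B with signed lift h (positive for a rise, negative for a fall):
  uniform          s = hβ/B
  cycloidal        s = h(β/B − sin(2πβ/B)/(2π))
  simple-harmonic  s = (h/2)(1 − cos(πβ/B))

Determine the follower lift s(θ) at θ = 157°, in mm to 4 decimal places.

seg 1 [0°–24.5°] uniform, h=23: full span → s += 23 → s = 23.0000
seg 2 [24.5°–84.4°] dwell: s stays 23.0000
seg 3 [84.4°–165°] simple-harmonic, h=-13: θ=157° here. β=72.6, B=80.6. -13/2·(1 − cos(π·0.9007)) = -12.6865 → s = 10.3135

10.3135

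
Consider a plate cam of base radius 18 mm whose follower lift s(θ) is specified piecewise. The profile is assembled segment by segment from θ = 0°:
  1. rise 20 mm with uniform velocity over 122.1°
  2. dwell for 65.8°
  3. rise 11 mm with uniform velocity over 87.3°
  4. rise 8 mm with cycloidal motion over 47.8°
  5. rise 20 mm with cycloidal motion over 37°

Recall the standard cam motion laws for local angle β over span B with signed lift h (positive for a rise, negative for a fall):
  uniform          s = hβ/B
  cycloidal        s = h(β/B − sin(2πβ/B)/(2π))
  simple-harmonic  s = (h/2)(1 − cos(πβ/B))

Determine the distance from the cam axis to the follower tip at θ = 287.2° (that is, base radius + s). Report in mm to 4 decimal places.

seg 1 [0°–122.1°] uniform, h=20: full span → s += 20 → s = 20.0000
seg 2 [122.1°–187.9°] dwell: s stays 20.0000
seg 3 [187.9°–275.2°] uniform, h=11: full span → s += 11 → s = 31.0000
seg 4 [275.2°–323°] cycloidal, h=8: θ=287.2° here. β=12, B=47.8. 8·(0.2510 − sin(2π·0.2510)/(2π)) = 0.7352 → s = 31.7352
radial distance = base radius + s = 18 + 31.7352 = 49.7352

49.7352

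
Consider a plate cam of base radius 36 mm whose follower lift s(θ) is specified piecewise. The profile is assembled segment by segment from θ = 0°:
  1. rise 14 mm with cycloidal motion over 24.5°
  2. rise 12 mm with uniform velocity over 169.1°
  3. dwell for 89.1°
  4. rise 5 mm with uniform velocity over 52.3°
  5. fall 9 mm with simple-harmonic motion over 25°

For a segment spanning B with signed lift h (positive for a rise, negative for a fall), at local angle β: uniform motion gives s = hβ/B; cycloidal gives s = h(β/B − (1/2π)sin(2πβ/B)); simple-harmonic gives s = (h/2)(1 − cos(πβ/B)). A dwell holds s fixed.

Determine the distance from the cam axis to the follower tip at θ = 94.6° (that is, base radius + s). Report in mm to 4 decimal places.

seg 1 [0°–24.5°] cycloidal, h=14: full span → s += 14 → s = 14.0000
seg 2 [24.5°–193.6°] uniform, h=12: θ=94.6° here. β=70.1, B=169.1. 12·70.1/169.1 = 4.9746 → s = 18.9746
radial distance = base radius + s = 36 + 18.9746 = 54.9746

54.9746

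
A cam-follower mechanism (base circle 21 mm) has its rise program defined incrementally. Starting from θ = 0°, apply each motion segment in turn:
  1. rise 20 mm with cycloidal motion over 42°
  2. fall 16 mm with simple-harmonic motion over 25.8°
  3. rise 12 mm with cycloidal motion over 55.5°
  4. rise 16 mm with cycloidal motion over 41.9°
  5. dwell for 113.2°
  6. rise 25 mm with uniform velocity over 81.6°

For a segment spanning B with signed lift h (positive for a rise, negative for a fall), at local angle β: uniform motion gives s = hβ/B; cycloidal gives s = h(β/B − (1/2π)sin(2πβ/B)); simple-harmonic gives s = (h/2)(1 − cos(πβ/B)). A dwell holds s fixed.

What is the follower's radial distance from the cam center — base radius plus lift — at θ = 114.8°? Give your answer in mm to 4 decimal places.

seg 1 [0°–42°] cycloidal, h=20: full span → s += 20 → s = 20.0000
seg 2 [42°–67.8°] simple-harmonic, h=-16: full span → s += -16 → s = 4.0000
seg 3 [67.8°–123.3°] cycloidal, h=12: θ=114.8° here. β=47, B=55.5. 12·(0.8468 − sin(2π·0.8468)/(2π)) = 11.7292 → s = 15.7292
radial distance = base radius + s = 21 + 15.7292 = 36.7292

36.7292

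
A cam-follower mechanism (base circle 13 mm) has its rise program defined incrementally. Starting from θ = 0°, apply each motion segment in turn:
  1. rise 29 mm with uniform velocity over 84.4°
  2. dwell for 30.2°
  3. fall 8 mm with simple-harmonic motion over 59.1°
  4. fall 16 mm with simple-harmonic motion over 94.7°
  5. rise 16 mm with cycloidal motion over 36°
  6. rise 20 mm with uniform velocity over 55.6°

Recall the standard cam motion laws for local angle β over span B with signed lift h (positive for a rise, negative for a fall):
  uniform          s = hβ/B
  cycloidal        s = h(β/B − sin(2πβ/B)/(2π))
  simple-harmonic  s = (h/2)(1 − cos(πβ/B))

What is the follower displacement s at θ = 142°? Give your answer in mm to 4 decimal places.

seg 1 [0°–84.4°] uniform, h=29: full span → s += 29 → s = 29.0000
seg 2 [84.4°–114.6°] dwell: s stays 29.0000
seg 3 [114.6°–173.7°] simple-harmonic, h=-8: θ=142° here. β=27.4, B=59.1. -8/2·(1 − cos(π·0.4636)) = -3.5438 → s = 25.4562

25.4562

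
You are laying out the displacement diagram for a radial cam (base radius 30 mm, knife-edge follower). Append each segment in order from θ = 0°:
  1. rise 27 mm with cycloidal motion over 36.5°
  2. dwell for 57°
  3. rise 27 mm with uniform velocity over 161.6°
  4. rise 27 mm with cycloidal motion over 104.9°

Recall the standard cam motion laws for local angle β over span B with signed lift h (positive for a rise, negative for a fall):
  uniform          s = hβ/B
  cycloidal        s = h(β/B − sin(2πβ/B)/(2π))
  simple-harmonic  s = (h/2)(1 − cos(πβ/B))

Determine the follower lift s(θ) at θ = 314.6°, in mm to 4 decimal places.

seg 1 [0°–36.5°] cycloidal, h=27: full span → s += 27 → s = 27.0000
seg 2 [36.5°–93.5°] dwell: s stays 27.0000
seg 3 [93.5°–255.1°] uniform, h=27: full span → s += 27 → s = 54.0000
seg 4 [255.1°–360°] cycloidal, h=27: θ=314.6° here. β=59.5, B=104.9. 27·(0.5672 − sin(2π·0.5672)/(2π)) = 17.0757 → s = 71.0757

71.0757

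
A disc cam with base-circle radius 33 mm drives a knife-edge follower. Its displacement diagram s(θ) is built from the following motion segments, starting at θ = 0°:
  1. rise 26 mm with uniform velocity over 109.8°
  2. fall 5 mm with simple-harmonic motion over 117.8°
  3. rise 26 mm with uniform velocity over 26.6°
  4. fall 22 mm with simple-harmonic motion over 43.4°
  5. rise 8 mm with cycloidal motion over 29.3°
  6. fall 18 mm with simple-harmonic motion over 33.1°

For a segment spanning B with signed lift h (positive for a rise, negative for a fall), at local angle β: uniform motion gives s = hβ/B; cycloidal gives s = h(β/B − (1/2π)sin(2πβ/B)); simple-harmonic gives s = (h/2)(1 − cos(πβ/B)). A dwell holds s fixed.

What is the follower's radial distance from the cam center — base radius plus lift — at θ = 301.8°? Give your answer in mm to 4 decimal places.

seg 1 [0°–109.8°] uniform, h=26: full span → s += 26 → s = 26.0000
seg 2 [109.8°–227.6°] simple-harmonic, h=-5: full span → s += -5 → s = 21.0000
seg 3 [227.6°–254.2°] uniform, h=26: full span → s += 26 → s = 47.0000
seg 4 [254.2°–297.6°] simple-harmonic, h=-22: full span → s += -22 → s = 25.0000
seg 5 [297.6°–326.9°] cycloidal, h=8: θ=301.8° here. β=4.2, B=29.3. 8·(0.1433 − sin(2π·0.1433)/(2π)) = 0.1489 → s = 25.1489
radial distance = base radius + s = 33 + 25.1489 = 58.1489

58.1489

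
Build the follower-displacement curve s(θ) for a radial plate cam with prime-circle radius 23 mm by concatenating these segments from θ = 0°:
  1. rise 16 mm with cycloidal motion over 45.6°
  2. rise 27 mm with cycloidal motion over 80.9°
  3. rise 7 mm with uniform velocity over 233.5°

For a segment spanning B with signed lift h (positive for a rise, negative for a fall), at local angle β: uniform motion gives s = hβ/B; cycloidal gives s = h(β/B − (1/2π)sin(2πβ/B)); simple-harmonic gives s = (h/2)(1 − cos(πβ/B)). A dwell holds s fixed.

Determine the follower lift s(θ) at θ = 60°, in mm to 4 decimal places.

seg 1 [0°–45.6°] cycloidal, h=16: full span → s += 16 → s = 16.0000
seg 2 [45.6°–126.5°] cycloidal, h=27: θ=60° here. β=14.4, B=80.9. 27·(0.1780 − sin(2π·0.1780)/(2π)) = 0.9411 → s = 16.9411

16.9411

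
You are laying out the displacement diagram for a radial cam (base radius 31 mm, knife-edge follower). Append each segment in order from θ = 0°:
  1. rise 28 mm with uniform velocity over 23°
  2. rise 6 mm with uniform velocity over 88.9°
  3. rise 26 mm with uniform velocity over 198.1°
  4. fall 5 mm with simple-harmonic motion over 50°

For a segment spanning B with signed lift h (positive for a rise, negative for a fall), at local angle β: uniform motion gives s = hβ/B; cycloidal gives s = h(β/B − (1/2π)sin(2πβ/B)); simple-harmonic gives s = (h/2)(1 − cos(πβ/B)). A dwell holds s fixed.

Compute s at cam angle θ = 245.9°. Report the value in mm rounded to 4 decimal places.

seg 1 [0°–23°] uniform, h=28: full span → s += 28 → s = 28.0000
seg 2 [23°–111.9°] uniform, h=6: full span → s += 6 → s = 34.0000
seg 3 [111.9°–310°] uniform, h=26: θ=245.9° here. β=134, B=198.1. 26·134/198.1 = 17.5871 → s = 51.5871

51.5871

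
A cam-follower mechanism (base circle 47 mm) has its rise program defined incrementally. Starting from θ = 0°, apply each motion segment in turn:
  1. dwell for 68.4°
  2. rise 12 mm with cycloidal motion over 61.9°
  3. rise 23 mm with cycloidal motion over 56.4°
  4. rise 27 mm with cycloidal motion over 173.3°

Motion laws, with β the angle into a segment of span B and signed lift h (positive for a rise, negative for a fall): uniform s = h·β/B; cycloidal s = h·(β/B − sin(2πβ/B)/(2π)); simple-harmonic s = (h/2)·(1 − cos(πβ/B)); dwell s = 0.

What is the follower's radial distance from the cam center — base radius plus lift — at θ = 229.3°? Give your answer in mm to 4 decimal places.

seg 1 [0°–68.4°] dwell: s stays 0.0000
seg 2 [68.4°–130.3°] cycloidal, h=12: full span → s += 12 → s = 12.0000
seg 3 [130.3°–186.7°] cycloidal, h=23: full span → s += 23 → s = 35.0000
seg 4 [186.7°–360°] cycloidal, h=27: θ=229.3° here. β=42.6, B=173.3. 27·(0.2458 − sin(2π·0.2458)/(2π)) = 2.3413 → s = 37.3413
radial distance = base radius + s = 47 + 37.3413 = 84.3413

84.3413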